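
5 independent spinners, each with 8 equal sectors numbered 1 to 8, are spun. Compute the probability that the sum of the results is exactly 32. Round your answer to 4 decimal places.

There are 8^5 = 32768 equally likely outcomes.
The number of ordered 5-tuples from {1,…,8} summing to 32 is 490.
P(sum = 32) = 490/32768 = 245/16384 ≈ 0.0150.

0.0150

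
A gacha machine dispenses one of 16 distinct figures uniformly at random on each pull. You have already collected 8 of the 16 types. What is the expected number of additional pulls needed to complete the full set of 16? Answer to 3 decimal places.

Starting from 8 distinct types, each trial gives a new one with probability (16−i)/16 when i types are held, so the wait for the next new type is 16/(16−i).
E = 16/8 + 16/7 + 16/6 + 16/5 + 16/4 + 16/3 + 16/2 + 16/1 = 1522/35 ≈ 43.486.

43.486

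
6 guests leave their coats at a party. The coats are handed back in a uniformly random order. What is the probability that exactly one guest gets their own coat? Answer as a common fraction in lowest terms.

11/30

Choose which one is fixed: C(6,1) = 6 ways.
The remaining 5 must have no fixed point: D(5) = 44.
P = 6·44/720 = 11/30.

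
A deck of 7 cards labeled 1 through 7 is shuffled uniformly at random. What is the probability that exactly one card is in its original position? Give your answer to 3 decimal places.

0.368

Choose which one is fixed: C(7,1) = 7 ways.
The remaining 6 must have no fixed point: D(6) = 265.
P = 7·265/5040 = 53/144 ≈ 0.368.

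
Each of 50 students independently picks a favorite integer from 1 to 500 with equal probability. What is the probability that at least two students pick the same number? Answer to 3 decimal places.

It's easier to compute the probability that all 50 are distinct.
P(all distinct) = 500/500 · 499/500 · ··· · 451/500 ≈ 0.079.
So the probability of at least one match is 1 − 0.079 = 0.921.

0.921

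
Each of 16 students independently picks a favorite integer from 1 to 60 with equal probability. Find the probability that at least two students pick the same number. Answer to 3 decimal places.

It's easier to compute the probability that all 16 are distinct.
P(all distinct) = 60/60 · 59/60 · ··· · 45/60 ≈ 0.111.
So the probability of at least one match is 1 − 0.111 = 0.889.

0.889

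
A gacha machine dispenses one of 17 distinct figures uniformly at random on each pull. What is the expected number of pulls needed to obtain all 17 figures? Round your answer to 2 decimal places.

After i distinct types are collected, each trial gives a new one with probability (17−i)/17, so the expected wait for the next new type is 17/(17−i).
E = 17/17 + 17/16 + 17/15 + 17/14 + 17/13 + 17/12 + 17/11 + 17/10 + 17/9 + 17/8 + 17/7 + 17/6 + 17/5 + 17/4 + 17/3 + 17/2 + 17/1 = 42142223/720720 ≈ 58.47.

58.47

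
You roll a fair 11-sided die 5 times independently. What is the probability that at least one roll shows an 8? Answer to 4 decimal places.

0.3791

P(no roll shows an 8) = (10/11)^5 ≈ 0.6209.
P(at least one) = 1 − 0.6209 = 0.3791.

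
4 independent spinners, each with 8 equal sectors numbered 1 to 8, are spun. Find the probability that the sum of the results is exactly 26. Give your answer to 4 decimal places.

There are 8^4 = 4096 equally likely outcomes.
The number of ordered 4-tuples from {1,…,8} summing to 26 is 84.
P(sum = 26) = 84/4096 = 21/1024 ≈ 0.0205.

0.0205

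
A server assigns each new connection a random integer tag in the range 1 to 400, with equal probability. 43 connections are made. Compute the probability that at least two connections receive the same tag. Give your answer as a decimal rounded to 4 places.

0.9039

It's easier to compute the probability that all 43 are distinct.
P(all distinct) = 400/400 · 399/400 · ··· · 358/400 ≈ 0.0961.
So the probability of at least one match is 1 − 0.0961 = 0.9039.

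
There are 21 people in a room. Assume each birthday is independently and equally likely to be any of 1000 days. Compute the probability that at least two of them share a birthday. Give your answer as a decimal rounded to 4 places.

0.1906

It's easier to compute the probability that all 21 are distinct.
P(all distinct) = 1000/1000 · 999/1000 · ··· · 980/1000 ≈ 0.8094.
So the probability of at least one match is 1 − 0.8094 = 0.1906.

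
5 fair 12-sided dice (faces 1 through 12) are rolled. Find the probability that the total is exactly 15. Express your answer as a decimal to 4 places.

There are 12^5 = 248832 equally likely outcomes.
The number of ordered 5-tuples from {1,…,12} summing to 15 is 1001.
P(sum = 15) = 1001/248832 ≈ 0.0040.

0.0040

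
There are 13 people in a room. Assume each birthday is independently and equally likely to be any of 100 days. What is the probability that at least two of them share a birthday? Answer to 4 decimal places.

It's easier to compute the probability that all 13 are distinct.
P(all distinct) = 100/100 · 99/100 · ··· · 88/100 ≈ 0.4428.
So the probability of at least one match is 1 − 0.4428 = 0.5572.

0.5572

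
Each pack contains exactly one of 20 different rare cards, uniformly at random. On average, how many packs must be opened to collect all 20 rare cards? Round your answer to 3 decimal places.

After i distinct types are collected, each trial gives a new one with probability (20−i)/20, so the expected wait for the next new type is 20/(20−i).
E = 20/20 + 20/19 + 20/18 + 20/17 + 20/16 + 20/15 + 20/14 + 20/13 + 20/12 + 20/11 + 20/10 + 20/9 + 20/8 + 20/7 + 20/6 + 20/5 + 20/4 + 20/3 + 20/2 + 20/1 = 279175675/3879876 ≈ 71.955.

71.955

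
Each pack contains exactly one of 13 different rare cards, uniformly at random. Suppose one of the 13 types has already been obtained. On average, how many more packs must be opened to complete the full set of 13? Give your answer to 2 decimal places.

Starting from 1 distinct type, each trial gives a new one with probability (13−i)/13 when i types are held, so the wait for the next new type is 13/(13−i).
E = 13/12 + 13/11 + 13/10 + 13/9 + 13/8 + 13/7 + 13/6 + 13/5 + 13/4 + 13/3 + 13/2 + 13/1 = 1118273/27720 ≈ 40.34.

40.34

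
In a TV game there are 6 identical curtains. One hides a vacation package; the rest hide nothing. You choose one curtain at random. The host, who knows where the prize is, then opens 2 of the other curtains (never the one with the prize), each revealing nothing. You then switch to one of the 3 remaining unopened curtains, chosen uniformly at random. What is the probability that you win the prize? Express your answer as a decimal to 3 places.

Your original curtain holds the prize with probability 1/6, so the other 5 collectively hold it with probability 5/6.
The host can always find 2 empty curtains to open, so the reveals don't change that 5/6; it is now spread over the 3 remaining unopened curtains.
P(win by switching) = (5/6) · (1/3) = 5/18 ≈ 0.278.

0.278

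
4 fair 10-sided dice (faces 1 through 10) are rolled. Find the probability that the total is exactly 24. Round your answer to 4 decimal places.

0.0633

There are 10^4 = 10000 equally likely outcomes.
The number of ordered 4-tuples from {1,…,10} summing to 24 is 633.
P(sum = 24) = 633/10000 ≈ 0.0633.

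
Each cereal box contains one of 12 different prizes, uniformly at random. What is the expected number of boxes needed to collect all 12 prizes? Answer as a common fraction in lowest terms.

After i distinct types are collected, each trial gives a new one with probability (12−i)/12, so the expected wait for the next new type is 12/(12−i).
E = 12/12 + 12/11 + 12/10 + 12/9 + 12/8 + 12/7 + 12/6 + 12/5 + 12/4 + 12/3 + 12/2 + 12/1 = 86021/2310.

86021/2310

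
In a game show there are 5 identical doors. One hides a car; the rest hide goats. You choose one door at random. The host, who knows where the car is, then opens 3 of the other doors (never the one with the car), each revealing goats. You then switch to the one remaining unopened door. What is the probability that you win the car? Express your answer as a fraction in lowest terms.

Your original door holds the car with probability 1/5, so the other 4 collectively hold it with probability 4/5.
The host can always find 3 empty doors to open, so the reveals don't change that 4/5; it is now spread over the 1 remaining unopened door.
P(win by switching) = (4/5) · (1/1) = 4/5.

4/5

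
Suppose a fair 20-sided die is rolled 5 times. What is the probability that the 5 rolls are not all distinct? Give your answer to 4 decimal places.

0.4186

P(all 5 different) = 20/20 · 19/20 · ··· · 16/20 ≈ 0.5814.
P(at least two equal) = 1 − 0.5814 = 0.4186.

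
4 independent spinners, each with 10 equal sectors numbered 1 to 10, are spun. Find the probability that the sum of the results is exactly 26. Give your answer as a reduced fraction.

There are 10^4 = 10000 equally likely outcomes.
The number of ordered 4-tuples from {1,…,10} summing to 26 is 540.
P(sum = 26) = 540/10000 = 27/500.

27/500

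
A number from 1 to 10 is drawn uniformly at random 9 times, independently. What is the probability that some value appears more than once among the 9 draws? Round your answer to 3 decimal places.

0.996

P(all 9 different) = 10/10 · 9/10 · ··· · 2/10 ≈ 0.004.
P(at least two equal) = 1 − 0.004 = 0.996.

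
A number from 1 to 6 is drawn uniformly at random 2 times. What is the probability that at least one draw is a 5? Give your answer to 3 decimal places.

0.306

P(no draw is a 5) = (5/6)^2 ≈ 0.694.
P(at least one) = 1 − 0.694 = 0.306.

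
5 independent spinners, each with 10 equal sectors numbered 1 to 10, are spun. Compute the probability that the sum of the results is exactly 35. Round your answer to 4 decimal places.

There are 10^5 = 100000 equally likely outcomes.
The number of ordered 5-tuples from {1,…,10} summing to 35 is 3246.
P(sum = 35) = 3246/100000 = 1623/50000 ≈ 0.0325.

0.0325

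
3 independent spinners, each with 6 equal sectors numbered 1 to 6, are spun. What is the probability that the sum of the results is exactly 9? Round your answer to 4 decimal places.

There are 6^3 = 216 equally likely outcomes.
The number of ordered 3-tuples from {1,…,6} summing to 9 is 25.
P(sum = 9) = 25/216 ≈ 0.1157.

0.1157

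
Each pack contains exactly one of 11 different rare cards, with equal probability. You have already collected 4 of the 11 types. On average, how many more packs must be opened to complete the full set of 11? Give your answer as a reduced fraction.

Starting from 4 distinct types, each trial gives a new one with probability (11−i)/11 when i types are held, so the wait for the next new type is 11/(11−i).
E = 11/7 + 11/6 + 11/5 + 11/4 + 11/3 + 11/2 + 11/1 = 3993/140.

3993/140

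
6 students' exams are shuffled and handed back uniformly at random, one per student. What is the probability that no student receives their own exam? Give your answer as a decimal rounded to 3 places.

This is the derangement probability: permutations of 6 with no fixed point.
D(6) = 6! · (1 − 1/1! + 1/2! − ··· + (−1)^6/6!) = 265.
P = 265/720 = 53/144 ≈ 0.368.

0.368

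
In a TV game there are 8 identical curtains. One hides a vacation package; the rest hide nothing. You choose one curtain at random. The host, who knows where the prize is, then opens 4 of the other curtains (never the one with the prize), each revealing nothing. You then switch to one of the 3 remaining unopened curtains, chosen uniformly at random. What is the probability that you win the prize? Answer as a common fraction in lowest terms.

Your original curtain holds the prize with probability 1/8, so the other 7 collectively hold it with probability 7/8.
The host can always find 4 empty curtains to open, so the reveals don't change that 7/8; it is now spread over the 3 remaining unopened curtains.
P(win by switching) = (7/8) · (1/3) = 7/24.

7/24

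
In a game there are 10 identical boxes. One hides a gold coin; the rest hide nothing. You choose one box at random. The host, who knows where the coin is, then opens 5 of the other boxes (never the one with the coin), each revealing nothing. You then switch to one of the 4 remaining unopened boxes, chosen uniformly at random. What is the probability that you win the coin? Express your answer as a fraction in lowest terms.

9/40

Your original box holds the coin with probability 1/10, so the other 9 collectively hold it with probability 9/10.
The host can always find 5 empty boxes to open, so the reveals don't change that 9/10; it is now spread over the 4 remaining unopened boxes.
P(win by switching) = (9/10) · (1/4) = 9/40.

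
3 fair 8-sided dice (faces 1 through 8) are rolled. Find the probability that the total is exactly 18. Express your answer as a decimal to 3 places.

0.055

There are 8^3 = 512 equally likely outcomes.
The number of ordered 3-tuples from {1,…,8} summing to 18 is 28.
P(sum = 18) = 28/512 = 7/128 ≈ 0.055.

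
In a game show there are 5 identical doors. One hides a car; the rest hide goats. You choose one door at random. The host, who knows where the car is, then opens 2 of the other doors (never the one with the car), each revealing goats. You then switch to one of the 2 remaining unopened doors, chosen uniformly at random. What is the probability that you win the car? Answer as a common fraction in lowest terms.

Your original door holds the car with probability 1/5, so the other 4 collectively hold it with probability 4/5.
The host can always find 2 empty doors to open, so the reveals don't change that 4/5; it is now spread over the 2 remaining unopened doors.
P(win by switching) = (4/5) · (1/2) = 2/5.

2/5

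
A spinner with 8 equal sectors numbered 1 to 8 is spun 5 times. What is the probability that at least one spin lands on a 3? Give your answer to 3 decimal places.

0.487

P(no spin lands on a 3) = (7/8)^5 ≈ 0.513.
P(at least one) = 1 − 0.513 = 0.487.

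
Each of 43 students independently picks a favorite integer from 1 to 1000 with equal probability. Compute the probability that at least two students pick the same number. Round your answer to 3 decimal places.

0.600

It's easier to compute the probability that all 43 are distinct.
P(all distinct) = 1000/1000 · 999/1000 · ··· · 958/1000 ≈ 0.400.
So the probability of at least one match is 1 − 0.400 = 0.600.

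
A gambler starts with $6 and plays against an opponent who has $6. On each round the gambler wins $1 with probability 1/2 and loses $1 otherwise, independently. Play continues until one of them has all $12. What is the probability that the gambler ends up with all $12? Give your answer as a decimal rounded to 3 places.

With a fair step, P(i) = ½P(i−1) + ½P(i+1) with P(0)=0, P(12)=1 has the linear solution P(i) = i/12.
P(6) = 6/12 = 1/2 ≈ 0.500.

0.500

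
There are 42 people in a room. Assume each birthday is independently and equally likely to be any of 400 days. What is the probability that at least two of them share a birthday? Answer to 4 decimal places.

It's easier to compute the probability that all 42 are distinct.
P(all distinct) = 400/400 · 399/400 · ··· · 359/400 ≈ 0.1074.
So the probability of at least one match is 1 − 0.1074 = 0.8926.

0.8926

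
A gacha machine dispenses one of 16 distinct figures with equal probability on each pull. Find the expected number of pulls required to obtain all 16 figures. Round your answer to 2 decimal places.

54.09

After i distinct types are collected, each trial gives a new one with probability (16−i)/16, so the expected wait for the next new type is 16/(16−i).
E = 16/16 + 16/15 + 16/14 + 16/13 + 16/12 + 16/11 + 16/10 + 16/9 + 16/8 + 16/7 + 16/6 + 16/5 + 16/4 + 16/3 + 16/2 + 16/1 = 2436559/45045 ≈ 54.09.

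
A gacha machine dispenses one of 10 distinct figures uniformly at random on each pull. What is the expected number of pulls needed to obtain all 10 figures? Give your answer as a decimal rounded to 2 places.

29.29

After i distinct types are collected, each trial gives a new one with probability (10−i)/10, so the expected wait for the next new type is 10/(10−i).
E = 10/10 + 10/9 + 10/8 + 10/7 + 10/6 + 10/5 + 10/4 + 10/3 + 10/2 + 10/1 = 7381/252 ≈ 29.29.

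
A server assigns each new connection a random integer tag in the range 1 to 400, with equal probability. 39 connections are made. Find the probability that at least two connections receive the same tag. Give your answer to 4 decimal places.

It's easier to compute the probability that all 39 are distinct.
P(all distinct) = 400/400 · 399/400 · ··· · 362/400 ≈ 0.1473.
So the probability of at least one match is 1 − 0.1473 = 0.8527.

0.8527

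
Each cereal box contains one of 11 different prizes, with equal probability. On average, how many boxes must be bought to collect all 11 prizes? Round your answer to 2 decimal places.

After i distinct types are collected, each trial gives a new one with probability (11−i)/11, so the expected wait for the next new type is 11/(11−i).
E = 11/11 + 11/10 + 11/9 + 11/8 + 11/7 + 11/6 + 11/5 + 11/4 + 11/3 + 11/2 + 11/1 = 83711/2520 ≈ 33.22.

33.22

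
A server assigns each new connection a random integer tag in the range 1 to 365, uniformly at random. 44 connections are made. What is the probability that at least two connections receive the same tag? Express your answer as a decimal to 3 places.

It's easier to compute the probability that all 44 are distinct.
P(all distinct) = 365/365 · 364/365 · ··· · 322/365 ≈ 0.067.
So the probability of at least one match is 1 − 0.067 = 0.933.

0.933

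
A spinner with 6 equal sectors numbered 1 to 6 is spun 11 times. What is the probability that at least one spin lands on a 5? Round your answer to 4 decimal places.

P(no spin lands on a 5) = (5/6)^11 ≈ 0.1346.
P(at least one) = 1 − 0.1346 = 0.8654.

0.8654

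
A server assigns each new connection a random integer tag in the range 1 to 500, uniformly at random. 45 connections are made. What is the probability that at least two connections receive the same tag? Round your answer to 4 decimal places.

It's easier to compute the probability that all 45 are distinct.
P(all distinct) = 500/500 · 499/500 · ··· · 456/500 ≈ 0.1298.
So the probability of at least one match is 1 − 0.1298 = 0.8702.

0.8702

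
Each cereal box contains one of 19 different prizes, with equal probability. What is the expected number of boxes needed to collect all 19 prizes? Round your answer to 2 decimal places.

67.41

After i distinct types are collected, each trial gives a new one with probability (19−i)/19, so the expected wait for the next new type is 19/(19−i).
E = 19/19 + 19/18 + 19/17 + 19/16 + 19/15 + 19/14 + 19/13 + 19/12 + 19/11 + 19/10 + 19/9 + 19/8 + 19/7 + 19/6 + 19/5 + 19/4 + 19/3 + 19/2 + 19/1 = 275295799/4084080 ≈ 67.41.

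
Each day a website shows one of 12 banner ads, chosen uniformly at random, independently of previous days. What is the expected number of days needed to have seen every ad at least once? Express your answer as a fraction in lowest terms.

86021/2310

After i distinct types are collected, each trial gives a new one with probability (12−i)/12, so the expected wait for the next new type is 12/(12−i).
E = 12/12 + 12/11 + 12/10 + 12/9 + 12/8 + 12/7 + 12/6 + 12/5 + 12/4 + 12/3 + 12/2 + 12/1 = 86021/2310.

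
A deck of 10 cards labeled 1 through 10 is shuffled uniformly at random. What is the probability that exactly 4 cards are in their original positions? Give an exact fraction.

Choose which 4 of the 10 are fixed: C(10,4) = 210 ways.
The remaining 6 must have no fixed point: D(6) = 265.
P = 210·265/3628800 = 53/3456.

53/3456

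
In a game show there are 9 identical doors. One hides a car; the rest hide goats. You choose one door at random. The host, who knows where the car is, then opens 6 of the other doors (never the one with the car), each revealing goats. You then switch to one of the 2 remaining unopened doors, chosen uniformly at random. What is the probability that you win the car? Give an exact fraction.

4/9

Your original door holds the car with probability 1/9, so the other 8 collectively hold it with probability 8/9.
The host can always find 6 empty doors to open, so the reveals don't change that 8/9; it is now spread over the 2 remaining unopened doors.
P(win by switching) = (8/9) · (1/2) = 4/9.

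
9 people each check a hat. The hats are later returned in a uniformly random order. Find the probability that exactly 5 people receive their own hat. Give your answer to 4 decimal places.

Choose which 5 of the 9 are fixed: C(9,5) = 126 ways.
The remaining 4 must have no fixed point: D(4) = 9.
P = 126·9/362880 = 1/320 ≈ 0.0031.

0.0031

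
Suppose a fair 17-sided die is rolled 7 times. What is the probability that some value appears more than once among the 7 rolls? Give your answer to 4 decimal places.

0.7611

P(all 7 different) = 17/17 · 16/17 · ··· · 11/17 ≈ 0.2389.
P(at least two equal) = 1 − 0.2389 = 0.7611.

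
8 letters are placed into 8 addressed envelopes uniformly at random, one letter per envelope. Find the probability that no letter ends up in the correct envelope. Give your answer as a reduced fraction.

2119/5760

This is the derangement probability: permutations of 8 with no fixed point.
D(8) = 8! · (1 − 1/1! + 1/2! − ··· + (−1)^8/8!) = 14833.
P = 14833/40320 = 2119/5760.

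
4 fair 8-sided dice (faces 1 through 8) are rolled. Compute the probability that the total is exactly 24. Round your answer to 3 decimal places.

There are 8^4 = 4096 equally likely outcomes.
The number of ordered 4-tuples from {1,…,8} summing to 24 is 161.
P(sum = 24) = 161/4096 ≈ 0.039.

0.039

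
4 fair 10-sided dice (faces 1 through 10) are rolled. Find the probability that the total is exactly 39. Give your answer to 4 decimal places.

0.0004

There are 10^4 = 10000 equally likely outcomes.
The number of ordered 4-tuples from {1,…,10} summing to 39 is 4.
P(sum = 39) = 4/10000 = 1/2500 ≈ 0.0004.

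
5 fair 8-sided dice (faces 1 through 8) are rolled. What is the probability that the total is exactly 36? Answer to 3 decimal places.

0.002

There are 8^5 = 32768 equally likely outcomes.
The number of ordered 5-tuples from {1,…,8} summing to 36 is 70.
P(sum = 36) = 70/32768 = 35/16384 ≈ 0.002.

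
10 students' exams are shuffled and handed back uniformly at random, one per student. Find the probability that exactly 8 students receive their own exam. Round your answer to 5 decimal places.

0.00001

Choose which 8 of the 10 are fixed: C(10,8) = 45 ways.
The remaining 2 must have no fixed point: D(2) = 1.
P = 45·1/3628800 = 1/80640 ≈ 0.00001.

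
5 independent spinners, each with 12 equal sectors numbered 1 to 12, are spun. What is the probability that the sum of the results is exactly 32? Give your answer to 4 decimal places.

There are 12^5 = 248832 equally likely outcomes.
The number of ordered 5-tuples from {1,…,12} summing to 32 is 12435.
P(sum = 32) = 12435/248832 = 4145/82944 ≈ 0.0500.

0.0500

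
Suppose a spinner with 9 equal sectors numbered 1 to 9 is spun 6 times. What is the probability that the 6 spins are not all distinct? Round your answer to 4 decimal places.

P(all 6 different) = 9/9 · 8/9 · ··· · 4/9 ≈ 0.1138.
P(at least two equal) = 1 − 0.1138 = 0.8862.

0.8862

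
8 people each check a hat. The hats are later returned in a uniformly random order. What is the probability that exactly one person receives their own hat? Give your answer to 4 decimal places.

0.3679

Choose which one is fixed: C(8,1) = 8 ways.
The remaining 7 must have no fixed point: D(7) = 1854.
P = 8·1854/40320 = 103/280 ≈ 0.3679.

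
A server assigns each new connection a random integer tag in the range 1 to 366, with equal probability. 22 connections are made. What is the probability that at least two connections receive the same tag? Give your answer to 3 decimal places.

0.475

It's easier to compute the probability that all 22 are distinct.
P(all distinct) = 366/366 · 365/366 · ··· · 345/366 ≈ 0.525.
So the probability of at least one match is 1 − 0.525 = 0.475.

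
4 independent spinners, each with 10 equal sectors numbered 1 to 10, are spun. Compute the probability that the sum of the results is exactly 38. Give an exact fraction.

There are 10^4 = 10000 equally likely outcomes.
The number of ordered 4-tuples from {1,…,10} summing to 38 is 10.
P(sum = 38) = 10/10000 = 1/1000.

1/1000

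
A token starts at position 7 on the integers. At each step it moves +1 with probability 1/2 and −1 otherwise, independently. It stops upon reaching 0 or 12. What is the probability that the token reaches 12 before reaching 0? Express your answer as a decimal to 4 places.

With a fair step, P(i) = ½P(i−1) + ½P(i+1) with P(0)=0, P(12)=1 has the linear solution P(i) = i/12.
P(7) = 7/12 ≈ 0.5833.

0.5833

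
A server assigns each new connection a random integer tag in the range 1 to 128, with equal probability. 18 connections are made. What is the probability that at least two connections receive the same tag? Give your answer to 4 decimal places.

It's easier to compute the probability that all 18 are distinct.
P(all distinct) = 128/128 · 127/128 · ··· · 111/128 ≈ 0.2854.
So the probability of at least one match is 1 − 0.2854 = 0.7146.

0.7146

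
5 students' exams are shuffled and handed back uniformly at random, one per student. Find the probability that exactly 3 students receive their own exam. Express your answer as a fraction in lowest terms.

Choose which 3 of the 5 are fixed: C(5,3) = 10 ways.
The remaining 2 must have no fixed point: D(2) = 1.
P = 10·1/120 = 1/12.

1/12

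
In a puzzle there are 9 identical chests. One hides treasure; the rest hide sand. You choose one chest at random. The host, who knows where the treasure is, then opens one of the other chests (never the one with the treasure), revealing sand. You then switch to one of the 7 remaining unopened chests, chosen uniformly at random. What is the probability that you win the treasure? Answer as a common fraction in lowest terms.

Your original chest holds the treasure with probability 1/9, so the other 8 collectively hold it with probability 8/9.
The host can always find an empty chest to open, so this doesn't change that 8/9; it is now spread over the 7 remaining unopened chests.
P(win by switching) = (8/9) · (1/7) = 8/63.

8/63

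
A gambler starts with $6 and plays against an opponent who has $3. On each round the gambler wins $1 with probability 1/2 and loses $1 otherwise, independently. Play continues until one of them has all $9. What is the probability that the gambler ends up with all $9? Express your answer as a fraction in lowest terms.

With a fair step, P(i) = ½P(i−1) + ½P(i+1) with P(0)=0, P(9)=1 has the linear solution P(i) = i/9.
P(6) = 6/9 = 2/3.

2/3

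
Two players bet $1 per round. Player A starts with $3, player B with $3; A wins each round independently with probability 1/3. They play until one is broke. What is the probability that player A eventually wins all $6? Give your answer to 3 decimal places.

Let r = q/p = (2/3)/(1/3) = 2. The recurrence P(i) = p·P(i+1) + q·P(i−1) with P(0)=0, P(6)=1 gives P(i) = (1 − r^i)/(1 − r^6).
P(3) = (1 − (2)^3) / (1 − (2)^6) = 1/9 ≈ 0.111.

0.111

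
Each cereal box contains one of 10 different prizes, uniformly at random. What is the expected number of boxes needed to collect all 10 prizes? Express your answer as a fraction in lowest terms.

After i distinct types are collected, each trial gives a new one with probability (10−i)/10, so the expected wait for the next new type is 10/(10−i).
E = 10/10 + 10/9 + 10/8 + 10/7 + 10/6 + 10/5 + 10/4 + 10/3 + 10/2 + 10/1 = 7381/252.

7381/252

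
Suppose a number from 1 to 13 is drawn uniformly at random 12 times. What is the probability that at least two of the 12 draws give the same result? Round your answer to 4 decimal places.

P(all 12 different) = 13/13 · 12/13 · ··· · 2/13 ≈ 0.0003.
P(at least two equal) = 1 − 0.0003 = 0.9997.

0.9997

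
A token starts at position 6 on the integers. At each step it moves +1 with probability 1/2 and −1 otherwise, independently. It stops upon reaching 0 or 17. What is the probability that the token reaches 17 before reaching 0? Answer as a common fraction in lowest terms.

With a fair step, P(i) = ½P(i−1) + ½P(i+1) with P(0)=0, P(17)=1 has the linear solution P(i) = i/17.
P(6) = 6/17.

6/17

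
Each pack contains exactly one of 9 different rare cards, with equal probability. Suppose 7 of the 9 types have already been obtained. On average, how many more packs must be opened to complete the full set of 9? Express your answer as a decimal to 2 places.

13.50

Starting from 7 distinct types, each trial gives a new one with probability (9−i)/9 when i types are held, so the wait for the next new type is 9/(9−i).
E = 9/2 + 9/1 = 27/2 ≈ 13.50.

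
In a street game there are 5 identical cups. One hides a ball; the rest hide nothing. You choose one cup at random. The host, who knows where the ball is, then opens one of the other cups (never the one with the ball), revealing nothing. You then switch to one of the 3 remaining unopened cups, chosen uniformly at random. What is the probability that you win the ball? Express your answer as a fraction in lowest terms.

4/15

Your original cup holds the ball with probability 1/5, so the other 4 collectively hold it with probability 4/5.
The host can always find an empty cup to open, so this doesn't change that 4/5; it is now spread over the 3 remaining unopened cups.
P(win by switching) = (4/5) · (1/3) = 4/15.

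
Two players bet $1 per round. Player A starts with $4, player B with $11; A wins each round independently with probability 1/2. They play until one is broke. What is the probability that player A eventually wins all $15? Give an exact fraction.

4/15

With a fair step, P(i) = ½P(i−1) + ½P(i+1) with P(0)=0, P(15)=1 has the linear solution P(i) = i/15.
P(4) = 4/15.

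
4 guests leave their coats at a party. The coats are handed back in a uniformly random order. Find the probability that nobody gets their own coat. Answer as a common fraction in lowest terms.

This is the derangement probability: permutations of 4 with no fixed point.
D(4) = 4! · (1 − 1/1! + 1/2! − ··· + (−1)^4/4!) = 9.
P = 9/24 = 3/8.

3/8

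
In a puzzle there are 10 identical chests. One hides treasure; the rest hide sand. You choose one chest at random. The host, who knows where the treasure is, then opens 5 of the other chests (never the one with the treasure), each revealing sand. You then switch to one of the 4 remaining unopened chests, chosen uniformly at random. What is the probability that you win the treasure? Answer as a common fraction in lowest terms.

Your original chest holds the treasure with probability 1/10, so the other 9 collectively hold it with probability 9/10.
The host can always find 5 empty chests to open, so the reveals don't change that 9/10; it is now spread over the 4 remaining unopened chests.
P(win by switching) = (9/10) · (1/4) = 9/40.

9/40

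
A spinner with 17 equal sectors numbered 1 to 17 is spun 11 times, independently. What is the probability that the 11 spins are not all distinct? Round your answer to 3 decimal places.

0.986

P(all 11 different) = 17/17 · 16/17 · ··· · 7/17 ≈ 0.014.
P(at least two equal) = 1 − 0.014 = 0.986.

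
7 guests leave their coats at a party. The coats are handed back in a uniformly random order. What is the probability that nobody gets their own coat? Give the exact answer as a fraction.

This is the derangement probability: permutations of 7 with no fixed point.
D(7) = 7! · (1 − 1/1! + 1/2! − ··· + (−1)^7/7!) = 1854.
P = 1854/5040 = 103/280.

103/280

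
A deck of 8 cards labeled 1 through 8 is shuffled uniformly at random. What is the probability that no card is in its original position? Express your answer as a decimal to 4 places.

This is the derangement probability: permutations of 8 with no fixed point.
D(8) = 8! · (1 − 1/1! + 1/2! − ··· + (−1)^8/8!) = 14833.
P = 14833/40320 = 2119/5760 ≈ 0.3679.

0.3679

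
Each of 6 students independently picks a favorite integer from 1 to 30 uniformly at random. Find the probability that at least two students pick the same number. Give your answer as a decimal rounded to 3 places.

0.414

It's easier to compute the probability that all 6 are distinct.
P(all distinct) = 30/30 · 29/30 · ··· · 25/30 ≈ 0.586.
So the probability of at least one match is 1 − 0.586 = 0.414.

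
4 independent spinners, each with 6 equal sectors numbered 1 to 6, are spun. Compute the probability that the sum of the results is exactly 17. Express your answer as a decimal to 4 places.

There are 6^4 = 1296 equally likely outcomes.
The number of ordered 4-tuples from {1,…,6} summing to 17 is 104.
P(sum = 17) = 104/1296 = 13/162 ≈ 0.0802.

0.0802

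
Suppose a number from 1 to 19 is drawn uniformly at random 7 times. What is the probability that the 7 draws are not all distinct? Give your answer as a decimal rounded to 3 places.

0.716

P(all 7 different) = 19/19 · 18/19 · ··· · 13/19 ≈ 0.284.
P(at least two equal) = 1 − 0.284 = 0.716.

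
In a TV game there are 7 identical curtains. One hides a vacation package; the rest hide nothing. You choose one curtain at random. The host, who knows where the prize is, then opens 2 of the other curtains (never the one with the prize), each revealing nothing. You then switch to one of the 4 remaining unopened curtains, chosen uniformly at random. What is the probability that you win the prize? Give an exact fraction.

Your original curtain holds the prize with probability 1/7, so the other 6 collectively hold it with probability 6/7.
The host can always find 2 empty curtains to open, so the reveals don't change that 6/7; it is now spread over the 4 remaining unopened curtains.
P(win by switching) = (6/7) · (1/4) = 3/14.

3/14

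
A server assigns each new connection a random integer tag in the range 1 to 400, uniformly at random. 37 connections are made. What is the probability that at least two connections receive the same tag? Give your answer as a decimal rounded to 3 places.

0.821

It's easier to compute the probability that all 37 are distinct.
P(all distinct) = 400/400 · 399/400 · ··· · 364/400 ≈ 0.179.
So the probability of at least one match is 1 − 0.179 = 0.821.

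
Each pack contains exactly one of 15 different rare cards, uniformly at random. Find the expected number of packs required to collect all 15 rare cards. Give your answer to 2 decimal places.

49.77

After i distinct types are collected, each trial gives a new one with probability (15−i)/15, so the expected wait for the next new type is 15/(15−i).
E = 15/15 + 15/14 + 15/13 + 15/12 + 15/11 + 15/10 + 15/9 + 15/8 + 15/7 + 15/6 + 15/5 + 15/4 + 15/3 + 15/2 + 15/1 = 1195757/24024 ≈ 49.77.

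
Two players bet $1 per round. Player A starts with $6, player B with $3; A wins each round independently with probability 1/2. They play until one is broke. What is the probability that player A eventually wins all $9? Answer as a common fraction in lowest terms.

With a fair step, P(i) = ½P(i−1) + ½P(i+1) with P(0)=0, P(9)=1 has the linear solution P(i) = i/9.
P(6) = 6/9 = 2/3.

2/3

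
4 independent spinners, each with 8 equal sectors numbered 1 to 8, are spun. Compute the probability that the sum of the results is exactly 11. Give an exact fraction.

15/512

There are 8^4 = 4096 equally likely outcomes.
The number of ordered 4-tuples from {1,…,8} summing to 11 is 120.
P(sum = 11) = 120/4096 = 15/512.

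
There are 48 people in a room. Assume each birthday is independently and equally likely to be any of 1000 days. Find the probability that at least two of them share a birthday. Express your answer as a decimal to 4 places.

It's easier to compute the probability that all 48 are distinct.
P(all distinct) = 1000/1000 · 999/1000 · ··· · 953/1000 ≈ 0.3178.
So the probability of at least one match is 1 − 0.3178 = 0.6822.

0.6822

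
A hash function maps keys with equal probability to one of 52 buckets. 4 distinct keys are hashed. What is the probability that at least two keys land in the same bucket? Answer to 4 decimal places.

It's easier to compute the probability that all 4 are distinct.
P(all distinct) = 52/52 · 51/52 · ··· · 49/52 ≈ 0.8886.
So the probability of at least one match is 1 − 0.8886 = 0.1114.

0.1114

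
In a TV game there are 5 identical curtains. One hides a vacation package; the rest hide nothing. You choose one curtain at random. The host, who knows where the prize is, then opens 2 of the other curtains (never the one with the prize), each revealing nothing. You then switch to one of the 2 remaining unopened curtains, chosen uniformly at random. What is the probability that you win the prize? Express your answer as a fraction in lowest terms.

2/5

Your original curtain holds the prize with probability 1/5, so the other 4 collectively hold it with probability 4/5.
The host can always find 2 empty curtains to open, so the reveals don't change that 4/5; it is now spread over the 2 remaining unopened curtains.
P(win by switching) = (4/5) · (1/2) = 2/5.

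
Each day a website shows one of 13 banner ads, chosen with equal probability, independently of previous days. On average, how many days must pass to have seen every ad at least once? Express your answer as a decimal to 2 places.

After i distinct types are collected, each trial gives a new one with probability (13−i)/13, so the expected wait for the next new type is 13/(13−i).
E = 13/13 + 13/12 + 13/11 + 13/10 + 13/9 + 13/8 + 13/7 + 13/6 + 13/5 + 13/4 + 13/3 + 13/2 + 13/1 = 1145993/27720 ≈ 41.34.

41.34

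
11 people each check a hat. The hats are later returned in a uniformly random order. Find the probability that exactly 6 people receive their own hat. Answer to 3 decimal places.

Choose which 6 of the 11 are fixed: C(11,6) = 462 ways.
The remaining 5 must have no fixed point: D(5) = 44.
P = 462·44/39916800 = 11/21600 ≈ 0.001.

0.001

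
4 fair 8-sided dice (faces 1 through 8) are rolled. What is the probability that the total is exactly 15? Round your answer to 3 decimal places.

There are 8^4 = 4096 equally likely outcomes.
The number of ordered 4-tuples from {1,…,8} summing to 15 is 284.
P(sum = 15) = 284/4096 = 71/1024 ≈ 0.069.

0.069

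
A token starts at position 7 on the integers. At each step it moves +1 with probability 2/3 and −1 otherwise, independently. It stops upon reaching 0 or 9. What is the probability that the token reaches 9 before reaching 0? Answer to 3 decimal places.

0.994

Let r = q/p = (1/3)/(2/3) = 1/2. The recurrence P(i) = p·P(i+1) + q·P(i−1) with P(0)=0, P(9)=1 gives P(i) = (1 − r^i)/(1 − r^9).
P(7) = (1 − (1/2)^7) / (1 − (1/2)^9) = 508/511 ≈ 0.994.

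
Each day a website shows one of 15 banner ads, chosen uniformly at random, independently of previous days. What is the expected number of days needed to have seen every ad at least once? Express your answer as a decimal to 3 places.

49.773

After i distinct types are collected, each trial gives a new one with probability (15−i)/15, so the expected wait for the next new type is 15/(15−i).
E = 15/15 + 15/14 + 15/13 + 15/12 + 15/11 + 15/10 + 15/9 + 15/8 + 15/7 + 15/6 + 15/5 + 15/4 + 15/3 + 15/2 + 15/1 = 1195757/24024 ≈ 49.773.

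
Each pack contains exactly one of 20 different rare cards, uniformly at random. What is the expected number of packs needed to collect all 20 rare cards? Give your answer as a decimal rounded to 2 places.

71.95

After i distinct types are collected, each trial gives a new one with probability (20−i)/20, so the expected wait for the next new type is 20/(20−i).
E = 20/20 + 20/19 + 20/18 + 20/17 + 20/16 + 20/15 + 20/14 + 20/13 + 20/12 + 20/11 + 20/10 + 20/9 + 20/8 + 20/7 + 20/6 + 20/5 + 20/4 + 20/3 + 20/2 + 20/1 = 279175675/3879876 ≈ 71.95.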